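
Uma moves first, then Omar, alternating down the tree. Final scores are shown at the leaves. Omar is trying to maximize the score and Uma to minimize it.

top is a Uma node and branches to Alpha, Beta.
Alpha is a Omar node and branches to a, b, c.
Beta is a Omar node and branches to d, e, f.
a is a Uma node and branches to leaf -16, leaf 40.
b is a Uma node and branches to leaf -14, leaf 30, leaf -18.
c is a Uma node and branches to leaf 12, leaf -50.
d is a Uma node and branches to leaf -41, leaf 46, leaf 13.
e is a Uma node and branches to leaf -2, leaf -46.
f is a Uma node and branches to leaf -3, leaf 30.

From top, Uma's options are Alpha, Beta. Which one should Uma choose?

Alpha

a (Uma): min(-16, 40) = -16
b (Uma): min(-14, 30, -18) = -18
c (Uma): min(12, -50) = -50
Alpha (Omar): max(-16, -18, -50) = -16
d (Uma): min(-41, 46, 13) = -41
e (Uma): min(-2, -46) = -46
f (Uma): min(-3, 30) = -3
Beta (Omar): max(-41, -46, -3) = -3
top (Uma): min(-16, -3) = -16
Uma at top wants the lowest of {Alpha=-16, Beta=-3}, so chooses Alpha.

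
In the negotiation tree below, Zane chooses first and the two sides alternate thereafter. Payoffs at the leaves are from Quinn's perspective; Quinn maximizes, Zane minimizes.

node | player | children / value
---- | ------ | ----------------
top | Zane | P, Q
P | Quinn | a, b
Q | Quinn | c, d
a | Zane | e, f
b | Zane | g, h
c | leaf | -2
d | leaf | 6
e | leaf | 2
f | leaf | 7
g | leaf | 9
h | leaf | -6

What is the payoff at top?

2

a (Zane): min(2, 7) = 2
b (Zane): min(9, -6) = -6
P (Quinn): max(2, -6) = 2
Q (Quinn): max(-2, 6) = 6
top (Zane): min(2, 6) = 2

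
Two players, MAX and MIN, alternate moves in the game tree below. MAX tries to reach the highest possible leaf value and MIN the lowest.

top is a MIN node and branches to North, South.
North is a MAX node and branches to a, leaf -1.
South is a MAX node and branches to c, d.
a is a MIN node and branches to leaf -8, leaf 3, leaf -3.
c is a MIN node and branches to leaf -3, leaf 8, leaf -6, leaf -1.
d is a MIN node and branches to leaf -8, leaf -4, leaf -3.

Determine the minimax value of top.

a (MIN): min(-8, 3, -3) = -8
North (MAX): max(-8, -1) = -1
c (MIN): min(-3, 8, -6, -1) = -6
d (MIN): min(-8, -4, -3) = -8
South (MAX): max(-6, -8) = -6
top (MIN): min(-1, -6) = -6

-6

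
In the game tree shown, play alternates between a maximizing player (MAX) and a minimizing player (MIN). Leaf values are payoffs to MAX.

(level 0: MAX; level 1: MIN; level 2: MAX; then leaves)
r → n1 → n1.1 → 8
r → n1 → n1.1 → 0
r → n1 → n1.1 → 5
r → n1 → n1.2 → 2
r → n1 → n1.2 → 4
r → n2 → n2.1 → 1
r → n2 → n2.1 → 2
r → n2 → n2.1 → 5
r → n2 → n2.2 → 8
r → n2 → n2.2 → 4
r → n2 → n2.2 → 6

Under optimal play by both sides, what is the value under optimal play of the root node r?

5

n1.1 (MAX): max(8, 0, 5) = 8
n1.2 (MAX): max(2, 4) = 4
n1 (MIN): min(8, 4) = 4
n2.1 (MAX): max(1, 2, 5) = 5
n2.2 (MAX): max(8, 4, 6) = 8
n2 (MIN): min(5, 8) = 5
r (MAX): max(4, 5) = 5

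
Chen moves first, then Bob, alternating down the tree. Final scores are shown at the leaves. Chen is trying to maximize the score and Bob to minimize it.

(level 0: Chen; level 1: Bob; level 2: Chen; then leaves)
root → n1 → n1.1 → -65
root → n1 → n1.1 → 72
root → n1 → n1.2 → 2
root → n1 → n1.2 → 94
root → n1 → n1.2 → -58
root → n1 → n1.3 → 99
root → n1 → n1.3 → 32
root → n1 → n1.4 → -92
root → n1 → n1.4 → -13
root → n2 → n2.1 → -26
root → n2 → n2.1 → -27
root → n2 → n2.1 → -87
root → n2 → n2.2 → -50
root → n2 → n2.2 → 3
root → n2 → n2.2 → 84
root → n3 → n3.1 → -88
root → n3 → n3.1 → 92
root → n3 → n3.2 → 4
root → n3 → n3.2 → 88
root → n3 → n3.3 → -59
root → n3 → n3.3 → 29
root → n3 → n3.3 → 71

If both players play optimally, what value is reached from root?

n1.1 (Chen): max(-65, 72) = 72
n1.2 (Chen): max(2, 94, -58) = 94
n1.3 (Chen): max(99, 32) = 99
n1.4 (Chen): max(-92, -13) = -13
n1 (Bob): min(72, 94, 99, -13) = -13
n2.1 (Chen): max(-26, -27, -87) = -26
n2.2 (Chen): max(-50, 3, 84) = 84
n2 (Bob): min(-26, 84) = -26
n3.1 (Chen): max(-88, 92) = 92
n3.2 (Chen): max(4, 88) = 88
n3.3 (Chen): max(-59, 29, 71) = 71
n3 (Bob): min(92, 88, 71) = 71
root (Chen): max(-13, -26, 71) = 71

71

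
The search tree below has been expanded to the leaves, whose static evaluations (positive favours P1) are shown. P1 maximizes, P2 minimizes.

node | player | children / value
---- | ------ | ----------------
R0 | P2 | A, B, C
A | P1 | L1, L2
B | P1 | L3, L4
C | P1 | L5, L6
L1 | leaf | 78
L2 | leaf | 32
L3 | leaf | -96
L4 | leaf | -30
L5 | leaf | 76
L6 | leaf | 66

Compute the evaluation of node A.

A (P1): max(78, 32) = 78

78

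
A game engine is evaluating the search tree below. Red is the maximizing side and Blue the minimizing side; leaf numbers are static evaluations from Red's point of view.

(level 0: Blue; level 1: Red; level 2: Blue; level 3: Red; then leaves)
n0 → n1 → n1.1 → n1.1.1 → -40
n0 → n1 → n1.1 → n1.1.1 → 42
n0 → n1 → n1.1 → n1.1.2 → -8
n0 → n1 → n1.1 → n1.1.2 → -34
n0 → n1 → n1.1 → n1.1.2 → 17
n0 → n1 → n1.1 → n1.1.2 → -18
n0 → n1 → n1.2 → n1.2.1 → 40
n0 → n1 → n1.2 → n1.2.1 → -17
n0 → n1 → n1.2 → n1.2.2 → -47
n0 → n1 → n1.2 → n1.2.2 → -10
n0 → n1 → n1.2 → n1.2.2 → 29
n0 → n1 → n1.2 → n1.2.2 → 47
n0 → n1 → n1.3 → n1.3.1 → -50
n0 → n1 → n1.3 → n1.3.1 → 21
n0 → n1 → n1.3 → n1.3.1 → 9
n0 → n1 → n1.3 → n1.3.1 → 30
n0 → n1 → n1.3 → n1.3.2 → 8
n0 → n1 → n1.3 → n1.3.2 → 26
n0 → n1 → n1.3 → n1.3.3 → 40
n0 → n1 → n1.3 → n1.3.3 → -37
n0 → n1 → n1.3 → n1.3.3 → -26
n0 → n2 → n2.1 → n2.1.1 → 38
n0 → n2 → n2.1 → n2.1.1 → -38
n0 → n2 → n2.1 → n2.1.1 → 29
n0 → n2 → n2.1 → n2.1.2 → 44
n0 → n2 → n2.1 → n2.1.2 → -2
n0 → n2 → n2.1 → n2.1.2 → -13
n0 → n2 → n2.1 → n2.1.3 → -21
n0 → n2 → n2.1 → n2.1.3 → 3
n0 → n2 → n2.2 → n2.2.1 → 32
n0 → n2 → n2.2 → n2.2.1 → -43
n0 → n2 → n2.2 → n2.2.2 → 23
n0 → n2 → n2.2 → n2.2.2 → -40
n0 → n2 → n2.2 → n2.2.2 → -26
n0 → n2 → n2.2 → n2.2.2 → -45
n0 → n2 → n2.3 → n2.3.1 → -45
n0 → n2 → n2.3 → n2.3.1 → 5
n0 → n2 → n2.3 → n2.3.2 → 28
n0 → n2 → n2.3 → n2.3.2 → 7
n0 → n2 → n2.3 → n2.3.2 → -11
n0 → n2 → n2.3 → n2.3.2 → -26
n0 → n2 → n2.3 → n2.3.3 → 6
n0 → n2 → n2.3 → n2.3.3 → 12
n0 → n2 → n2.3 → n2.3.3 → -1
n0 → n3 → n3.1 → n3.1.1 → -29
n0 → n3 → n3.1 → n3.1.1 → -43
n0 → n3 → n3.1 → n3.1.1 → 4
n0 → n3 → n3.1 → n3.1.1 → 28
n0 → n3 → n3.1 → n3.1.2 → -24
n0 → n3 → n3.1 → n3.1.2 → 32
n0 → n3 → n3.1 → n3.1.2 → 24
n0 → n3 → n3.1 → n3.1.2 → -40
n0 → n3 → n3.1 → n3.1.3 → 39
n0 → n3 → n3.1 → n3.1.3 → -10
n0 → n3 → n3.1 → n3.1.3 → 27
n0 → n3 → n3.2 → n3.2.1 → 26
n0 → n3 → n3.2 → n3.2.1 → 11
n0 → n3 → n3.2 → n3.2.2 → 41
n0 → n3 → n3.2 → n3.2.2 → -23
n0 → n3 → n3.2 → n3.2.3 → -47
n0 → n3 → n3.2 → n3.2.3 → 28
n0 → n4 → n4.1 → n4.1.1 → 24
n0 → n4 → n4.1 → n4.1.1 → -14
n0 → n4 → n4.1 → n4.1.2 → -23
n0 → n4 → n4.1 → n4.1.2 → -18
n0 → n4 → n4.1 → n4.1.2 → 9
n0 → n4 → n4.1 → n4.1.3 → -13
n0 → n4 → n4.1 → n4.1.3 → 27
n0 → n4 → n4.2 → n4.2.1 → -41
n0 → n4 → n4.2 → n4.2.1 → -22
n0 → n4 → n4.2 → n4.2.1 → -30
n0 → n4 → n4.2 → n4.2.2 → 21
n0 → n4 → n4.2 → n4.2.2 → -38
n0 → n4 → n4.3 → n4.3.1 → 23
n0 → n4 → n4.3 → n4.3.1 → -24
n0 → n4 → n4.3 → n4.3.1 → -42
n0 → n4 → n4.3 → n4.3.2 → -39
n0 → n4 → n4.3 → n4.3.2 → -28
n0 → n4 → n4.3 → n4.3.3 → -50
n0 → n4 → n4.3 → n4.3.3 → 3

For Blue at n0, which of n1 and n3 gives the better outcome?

n3

n1.1.1 (Red): max(-40, 42) = 42
n1.1.2 (Red): max(-8, -34, 17, -18) = 17
n1.1 (Blue): min(42, 17) = 17
n1.2.1 (Red): max(40, -17) = 40
n1.2.2 (Red): max(-47, -10, 29, 47) = 47
n1.2 (Blue): min(40, 47) = 40
n1.3.1 (Red): max(-50, 21, 9, 30) = 30
n1.3.2 (Red): max(8, 26) = 26
n1.3.3 (Red): max(40, -37, -26) = 40
n1.3 (Blue): min(30, 26, 40) = 26
n1 (Red): max(17, 40, 26) = 40
n3.1.1 (Red): max(-29, -43, 4, 28) = 28
n3.1.2 (Red): max(-24, 32, 24, -40) = 32
n3.1.3 (Red): max(39, -10, 27) = 39
n3.1 (Blue): min(28, 32, 39) = 28
n3.2.1 (Red): max(26, 11) = 26
n3.2.2 (Red): max(41, -23) = 41
n3.2.3 (Red): max(-47, 28) = 28
n3.2 (Blue): min(26, 41, 28) = 26
n3 (Red): max(28, 26) = 28
Blue prefers the lower value; n1=40, n3=28. n3 is better since 28 < 40.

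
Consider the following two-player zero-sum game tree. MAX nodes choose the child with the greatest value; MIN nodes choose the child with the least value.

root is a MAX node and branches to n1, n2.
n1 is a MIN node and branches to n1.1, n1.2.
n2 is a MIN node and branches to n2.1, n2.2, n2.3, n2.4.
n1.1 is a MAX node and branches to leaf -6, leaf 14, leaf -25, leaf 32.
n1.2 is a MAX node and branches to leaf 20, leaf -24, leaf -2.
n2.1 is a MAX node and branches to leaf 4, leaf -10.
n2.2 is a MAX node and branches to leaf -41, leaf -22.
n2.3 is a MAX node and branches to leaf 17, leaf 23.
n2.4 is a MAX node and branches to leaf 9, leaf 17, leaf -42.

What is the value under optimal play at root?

20

n1.1 (MAX): max(-6, 14, -25, 32) = 32
n1.2 (MAX): max(20, -24, -2) = 20
n1 (MIN): min(32, 20) = 20
n2.1 (MAX): max(4, -10) = 4
n2.2 (MAX): max(-41, -22) = -22
n2.3 (MAX): max(17, 23) = 23
n2.4 (MAX): max(9, 17, -42) = 17
n2 (MIN): min(4, -22, 23, 17) = -22
root (MAX): max(20, -22) = 20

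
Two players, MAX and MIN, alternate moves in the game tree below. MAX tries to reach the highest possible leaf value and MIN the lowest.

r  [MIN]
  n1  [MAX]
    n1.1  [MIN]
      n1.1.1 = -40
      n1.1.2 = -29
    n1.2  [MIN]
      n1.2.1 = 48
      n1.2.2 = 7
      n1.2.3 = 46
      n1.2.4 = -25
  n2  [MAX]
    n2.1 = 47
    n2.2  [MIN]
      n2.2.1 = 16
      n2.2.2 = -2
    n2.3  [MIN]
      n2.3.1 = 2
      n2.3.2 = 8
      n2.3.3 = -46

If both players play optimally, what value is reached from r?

n1.1 (MIN): min(-40, -29) = -40
n1.2 (MIN): min(48, 7, 46, -25) = -25
n1 (MAX): max(-40, -25) = -25
n2.2 (MIN): min(16, -2) = -2
n2.3 (MIN): min(2, 8, -46) = -46
n2 (MAX): max(47, -2, -46) = 47
r (MIN): min(-25, 47) = -25

-25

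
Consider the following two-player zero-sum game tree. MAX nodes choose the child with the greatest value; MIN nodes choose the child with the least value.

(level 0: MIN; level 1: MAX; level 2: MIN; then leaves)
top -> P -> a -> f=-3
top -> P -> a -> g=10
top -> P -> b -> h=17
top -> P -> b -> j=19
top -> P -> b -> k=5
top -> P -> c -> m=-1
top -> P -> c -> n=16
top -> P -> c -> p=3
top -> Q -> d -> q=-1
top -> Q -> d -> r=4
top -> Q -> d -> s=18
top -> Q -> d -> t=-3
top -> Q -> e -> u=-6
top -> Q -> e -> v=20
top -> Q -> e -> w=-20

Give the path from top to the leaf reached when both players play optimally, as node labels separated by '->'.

top -> Q -> d -> t

a (MIN): min(-3, 10) = -3
b (MIN): min(17, 19, 5) = 5
c (MIN): min(-1, 16, 3) = -1
P (MAX): max(-3, 5, -1) = 5
d (MIN): min(-1, 4, 18, -3) = -3
e (MIN): min(-6, 20, -20) = -20
Q (MAX): max(-3, -20) = -3
top (MIN): min(5, -3) = -3
At top, MIN picks Q (lowest: -3).
At Q, MAX picks d (highest: -3).
At d, MIN picks t (lowest: -3).
Terminal value -3.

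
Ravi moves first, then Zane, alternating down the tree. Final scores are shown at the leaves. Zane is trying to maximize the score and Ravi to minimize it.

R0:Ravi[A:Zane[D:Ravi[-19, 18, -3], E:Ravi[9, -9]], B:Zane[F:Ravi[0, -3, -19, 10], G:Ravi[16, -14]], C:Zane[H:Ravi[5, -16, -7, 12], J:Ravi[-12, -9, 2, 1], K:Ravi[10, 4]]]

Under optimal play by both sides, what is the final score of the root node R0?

D (Ravi): min(-19, 18, -3) = -19
E (Ravi): min(9, -9) = -9
A (Zane): max(-19, -9) = -9
F (Ravi): min(0, -3, -19, 10) = -19
G (Ravi): min(16, -14) = -14
B (Zane): max(-19, -14) = -14
H (Ravi): min(5, -16, -7, 12) = -16
J (Ravi): min(-12, -9, 2, 1) = -12
K (Ravi): min(10, 4) = 4
C (Zane): max(-16, -12, 4) = 4
R0 (Ravi): min(-9, -14, 4) = -14

-14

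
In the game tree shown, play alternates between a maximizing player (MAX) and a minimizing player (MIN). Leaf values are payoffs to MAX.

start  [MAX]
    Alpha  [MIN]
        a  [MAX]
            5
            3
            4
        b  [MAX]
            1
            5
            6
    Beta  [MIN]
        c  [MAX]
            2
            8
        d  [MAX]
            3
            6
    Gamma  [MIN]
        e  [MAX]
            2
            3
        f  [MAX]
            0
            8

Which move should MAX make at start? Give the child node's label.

Beta

a (MAX): max(5, 3, 4) = 5
b (MAX): max(1, 5, 6) = 6
Alpha (MIN): min(5, 6) = 5
c (MAX): max(2, 8) = 8
d (MAX): max(3, 6) = 6
Beta (MIN): min(8, 6) = 6
e (MAX): max(2, 3) = 3
f (MAX): max(0, 8) = 8
Gamma (MIN): min(3, 8) = 3
start (MAX): max(5, 6, 3) = 6
MAX at start wants the highest of {Alpha=5, Beta=6, Gamma=3}, so chooses Beta.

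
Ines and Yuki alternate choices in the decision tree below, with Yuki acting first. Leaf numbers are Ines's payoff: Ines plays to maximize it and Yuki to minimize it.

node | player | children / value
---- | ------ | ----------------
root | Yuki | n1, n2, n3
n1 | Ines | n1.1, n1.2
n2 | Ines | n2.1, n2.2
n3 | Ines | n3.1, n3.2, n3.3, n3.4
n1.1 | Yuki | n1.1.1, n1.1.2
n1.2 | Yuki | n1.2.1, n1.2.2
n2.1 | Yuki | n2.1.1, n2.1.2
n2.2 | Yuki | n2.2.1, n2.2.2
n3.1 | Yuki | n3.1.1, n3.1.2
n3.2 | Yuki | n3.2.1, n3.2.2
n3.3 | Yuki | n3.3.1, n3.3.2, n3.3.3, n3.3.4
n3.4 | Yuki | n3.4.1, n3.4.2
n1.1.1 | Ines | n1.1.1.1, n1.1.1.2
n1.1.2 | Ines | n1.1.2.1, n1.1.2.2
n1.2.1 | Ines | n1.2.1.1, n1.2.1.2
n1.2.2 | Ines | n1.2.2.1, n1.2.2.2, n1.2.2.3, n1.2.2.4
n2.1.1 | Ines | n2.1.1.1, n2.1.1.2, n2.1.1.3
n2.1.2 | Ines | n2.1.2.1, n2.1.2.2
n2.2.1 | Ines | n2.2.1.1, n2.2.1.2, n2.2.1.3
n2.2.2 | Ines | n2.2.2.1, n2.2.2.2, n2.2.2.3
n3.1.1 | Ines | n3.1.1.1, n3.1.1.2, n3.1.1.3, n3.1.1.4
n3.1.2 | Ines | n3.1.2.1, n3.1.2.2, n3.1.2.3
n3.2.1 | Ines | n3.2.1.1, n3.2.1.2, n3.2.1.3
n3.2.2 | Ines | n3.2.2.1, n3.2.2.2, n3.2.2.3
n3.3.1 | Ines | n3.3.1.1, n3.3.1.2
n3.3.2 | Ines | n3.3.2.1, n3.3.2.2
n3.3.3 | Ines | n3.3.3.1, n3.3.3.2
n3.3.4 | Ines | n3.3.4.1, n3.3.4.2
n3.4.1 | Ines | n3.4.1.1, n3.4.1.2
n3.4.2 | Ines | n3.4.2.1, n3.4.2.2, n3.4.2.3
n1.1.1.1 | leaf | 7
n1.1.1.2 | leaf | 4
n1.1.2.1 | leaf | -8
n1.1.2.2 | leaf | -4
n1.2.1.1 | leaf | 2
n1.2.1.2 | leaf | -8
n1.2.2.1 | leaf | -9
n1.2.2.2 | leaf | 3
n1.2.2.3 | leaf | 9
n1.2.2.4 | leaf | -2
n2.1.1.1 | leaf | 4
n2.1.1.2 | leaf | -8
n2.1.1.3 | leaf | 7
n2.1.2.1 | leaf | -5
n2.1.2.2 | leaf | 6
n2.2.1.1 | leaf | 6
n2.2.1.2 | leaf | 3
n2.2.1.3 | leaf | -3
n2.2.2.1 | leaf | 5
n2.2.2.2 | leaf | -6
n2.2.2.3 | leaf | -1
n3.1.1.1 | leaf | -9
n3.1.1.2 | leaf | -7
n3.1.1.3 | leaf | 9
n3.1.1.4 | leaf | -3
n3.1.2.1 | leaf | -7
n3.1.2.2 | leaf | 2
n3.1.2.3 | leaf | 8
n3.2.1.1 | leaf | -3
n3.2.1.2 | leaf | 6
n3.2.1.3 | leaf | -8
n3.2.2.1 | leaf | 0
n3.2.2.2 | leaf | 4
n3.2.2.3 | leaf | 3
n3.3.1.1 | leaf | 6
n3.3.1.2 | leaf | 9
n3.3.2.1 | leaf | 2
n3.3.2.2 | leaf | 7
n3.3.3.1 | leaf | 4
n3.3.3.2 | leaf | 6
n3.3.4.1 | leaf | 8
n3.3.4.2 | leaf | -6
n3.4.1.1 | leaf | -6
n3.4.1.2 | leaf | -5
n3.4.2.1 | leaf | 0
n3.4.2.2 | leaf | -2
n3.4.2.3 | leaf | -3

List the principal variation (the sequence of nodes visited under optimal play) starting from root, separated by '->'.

n1.1.1 (Ines): max(7, 4) = 7
n1.1.2 (Ines): max(-8, -4) = -4
n1.1 (Yuki): min(7, -4) = -4
n1.2.1 (Ines): max(2, -8) = 2
n1.2.2 (Ines): max(-9, 3, 9, -2) = 9
n1.2 (Yuki): min(2, 9) = 2
n1 (Ines): max(-4, 2) = 2
n2.1.1 (Ines): max(4, -8, 7) = 7
n2.1.2 (Ines): max(-5, 6) = 6
n2.1 (Yuki): min(7, 6) = 6
n2.2.1 (Ines): max(6, 3, -3) = 6
n2.2.2 (Ines): max(5, -6, -1) = 5
n2.2 (Yuki): min(6, 5) = 5
n2 (Ines): max(6, 5) = 6
n3.1.1 (Ines): max(-9, -7, 9, -3) = 9
n3.1.2 (Ines): max(-7, 2, 8) = 8
n3.1 (Yuki): min(9, 8) = 8
n3.2.1 (Ines): max(-3, 6, -8) = 6
n3.2.2 (Ines): max(0, 4, 3) = 4
n3.2 (Yuki): min(6, 4) = 4
n3.3.1 (Ines): max(6, 9) = 9
n3.3.2 (Ines): max(2, 7) = 7
n3.3.3 (Ines): max(4, 6) = 6
n3.3.4 (Ines): max(8, -6) = 8
n3.3 (Yuki): min(9, 7, 6, 8) = 6
n3.4.1 (Ines): max(-6, -5) = -5
n3.4.2 (Ines): max(0, -2, -3) = 0
n3.4 (Yuki): min(-5, 0) = -5
n3 (Ines): max(8, 4, 6, -5) = 8
root (Yuki): min(2, 6, 8) = 2
At root, Yuki picks n1 (lowest: 2).
At n1, Ines picks n1.2 (highest: 2).
At n1.2, Yuki picks n1.2.1 (lowest: 2).
At n1.2.1, Ines picks n1.2.1.1 (highest: 2).
Terminal value 2.

root -> n1 -> n1.2 -> n1.2.1 -> n1.2.1.1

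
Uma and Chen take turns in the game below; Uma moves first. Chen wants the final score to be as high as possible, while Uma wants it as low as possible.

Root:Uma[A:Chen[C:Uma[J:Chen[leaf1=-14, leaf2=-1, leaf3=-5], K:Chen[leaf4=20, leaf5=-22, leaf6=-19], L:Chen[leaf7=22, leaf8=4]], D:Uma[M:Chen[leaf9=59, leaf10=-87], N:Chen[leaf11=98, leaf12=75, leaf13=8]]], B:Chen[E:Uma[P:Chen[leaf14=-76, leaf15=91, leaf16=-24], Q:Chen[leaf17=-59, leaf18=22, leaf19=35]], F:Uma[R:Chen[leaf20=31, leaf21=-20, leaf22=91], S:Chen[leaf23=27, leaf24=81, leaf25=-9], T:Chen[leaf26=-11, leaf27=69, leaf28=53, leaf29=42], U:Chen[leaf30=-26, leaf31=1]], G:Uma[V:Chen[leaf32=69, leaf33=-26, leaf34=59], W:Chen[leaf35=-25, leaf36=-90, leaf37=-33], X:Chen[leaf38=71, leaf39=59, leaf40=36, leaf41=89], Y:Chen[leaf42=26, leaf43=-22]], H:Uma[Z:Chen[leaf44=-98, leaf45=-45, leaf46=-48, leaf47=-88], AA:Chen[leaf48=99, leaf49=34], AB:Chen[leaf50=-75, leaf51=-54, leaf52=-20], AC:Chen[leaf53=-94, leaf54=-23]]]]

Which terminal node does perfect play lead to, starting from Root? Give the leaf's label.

J (Chen): max(-14, -1, -5) = -1
K (Chen): max(20, -22, -19) = 20
L (Chen): max(22, 4) = 22
C (Uma): min(-1, 20, 22) = -1
M (Chen): max(59, -87) = 59
N (Chen): max(98, 75, 8) = 98
D (Uma): min(59, 98) = 59
A (Chen): max(-1, 59) = 59
P (Chen): max(-76, 91, -24) = 91
Q (Chen): max(-59, 22, 35) = 35
E (Uma): min(91, 35) = 35
R (Chen): max(31, -20, 91) = 91
S (Chen): max(27, 81, -9) = 81
T (Chen): max(-11, 69, 53, 42) = 69
U (Chen): max(-26, 1) = 1
F (Uma): min(91, 81, 69, 1) = 1
V (Chen): max(69, -26, 59) = 69
W (Chen): max(-25, -90, -33) = -25
X (Chen): max(71, 59, 36, 89) = 89
Y (Chen): max(26, -22) = 26
G (Uma): min(69, -25, 89, 26) = -25
Z (Chen): max(-98, -45, -48, -88) = -45
AA (Chen): max(99, 34) = 99
AB (Chen): max(-75, -54, -20) = -20
AC (Chen): max(-94, -23) = -23
H (Uma): min(-45, 99, -20, -23) = -45
B (Chen): max(35, 1, -25, -45) = 35
Root (Uma): min(59, 35) = 35
At Root, Uma picks B (lowest: 35).
At B, Chen picks E (highest: 35).
At E, Uma picks Q (lowest: 35).
At Q, Chen picks leaf19 (highest: 35).
Terminal value 35.

leaf19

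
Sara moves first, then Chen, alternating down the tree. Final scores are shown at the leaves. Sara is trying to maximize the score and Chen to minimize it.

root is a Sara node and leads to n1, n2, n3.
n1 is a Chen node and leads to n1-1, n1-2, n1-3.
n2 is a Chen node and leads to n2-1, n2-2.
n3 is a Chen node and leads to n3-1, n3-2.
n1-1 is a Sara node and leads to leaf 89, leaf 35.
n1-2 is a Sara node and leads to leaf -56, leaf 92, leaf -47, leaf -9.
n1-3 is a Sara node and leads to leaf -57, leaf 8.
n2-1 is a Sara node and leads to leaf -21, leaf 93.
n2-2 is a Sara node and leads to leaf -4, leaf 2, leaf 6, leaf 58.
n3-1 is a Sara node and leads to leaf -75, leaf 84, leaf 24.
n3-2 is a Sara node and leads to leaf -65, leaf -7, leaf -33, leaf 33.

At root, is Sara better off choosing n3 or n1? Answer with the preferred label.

n3

n3-1 (Sara): max(-75, 84, 24) = 84
n3-2 (Sara): max(-65, -7, -33, 33) = 33
n3 (Chen): min(84, 33) = 33
n1-1 (Sara): max(89, 35) = 89
n1-2 (Sara): max(-56, 92, -47, -9) = 92
n1-3 (Sara): max(-57, 8) = 8
n1 (Chen): min(89, 92, 8) = 8
Sara prefers the higher value; n3=33, n1=8. n3 is better since 33 > 8.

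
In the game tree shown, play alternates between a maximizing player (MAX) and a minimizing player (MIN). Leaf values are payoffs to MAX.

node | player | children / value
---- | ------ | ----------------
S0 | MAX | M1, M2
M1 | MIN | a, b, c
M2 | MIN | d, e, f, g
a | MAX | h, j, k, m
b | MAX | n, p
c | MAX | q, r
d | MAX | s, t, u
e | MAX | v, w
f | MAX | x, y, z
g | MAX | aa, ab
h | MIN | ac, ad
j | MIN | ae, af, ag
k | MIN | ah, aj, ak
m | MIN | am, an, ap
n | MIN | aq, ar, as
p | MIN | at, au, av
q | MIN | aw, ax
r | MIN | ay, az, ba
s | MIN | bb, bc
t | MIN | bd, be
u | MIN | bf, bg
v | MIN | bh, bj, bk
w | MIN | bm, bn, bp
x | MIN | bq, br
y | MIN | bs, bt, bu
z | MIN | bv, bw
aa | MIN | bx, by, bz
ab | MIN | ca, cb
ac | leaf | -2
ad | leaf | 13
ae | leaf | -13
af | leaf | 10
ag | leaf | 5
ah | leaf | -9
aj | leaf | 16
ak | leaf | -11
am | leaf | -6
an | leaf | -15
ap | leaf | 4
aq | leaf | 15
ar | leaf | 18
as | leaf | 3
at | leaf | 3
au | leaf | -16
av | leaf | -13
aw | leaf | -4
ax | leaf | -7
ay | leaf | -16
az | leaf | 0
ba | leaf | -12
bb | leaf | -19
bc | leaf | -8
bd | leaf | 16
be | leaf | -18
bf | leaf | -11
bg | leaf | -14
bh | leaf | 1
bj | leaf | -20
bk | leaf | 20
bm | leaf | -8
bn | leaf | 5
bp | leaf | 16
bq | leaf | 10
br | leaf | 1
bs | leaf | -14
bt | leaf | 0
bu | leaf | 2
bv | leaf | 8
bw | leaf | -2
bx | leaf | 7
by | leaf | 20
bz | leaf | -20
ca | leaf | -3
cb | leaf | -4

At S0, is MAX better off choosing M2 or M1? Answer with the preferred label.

s (MIN): min(-19, -8) = -19
t (MIN): min(16, -18) = -18
u (MIN): min(-11, -14) = -14
d (MAX): max(-19, -18, -14) = -14
v (MIN): min(1, -20, 20) = -20
w (MIN): min(-8, 5, 16) = -8
e (MAX): max(-20, -8) = -8
x (MIN): min(10, 1) = 1
y (MIN): min(-14, 0, 2) = -14
z (MIN): min(8, -2) = -2
f (MAX): max(1, -14, -2) = 1
aa (MIN): min(7, 20, -20) = -20
ab (MIN): min(-3, -4) = -4
g (MAX): max(-20, -4) = -4
M2 (MIN): min(-14, -8, 1, -4) = -14
h (MIN): min(-2, 13) = -2
j (MIN): min(-13, 10, 5) = -13
k (MIN): min(-9, 16, -11) = -11
m (MIN): min(-6, -15, 4) = -15
a (MAX): max(-2, -13, -11, -15) = -2
n (MIN): min(15, 18, 3) = 3
p (MIN): min(3, -16, -13) = -16
b (MAX): max(3, -16) = 3
q (MIN): min(-4, -7) = -7
r (MIN): min(-16, 0, -12) = -16
c (MAX): max(-7, -16) = -7
M1 (MIN): min(-2, 3, -7) = -7
MAX prefers the higher value; M2=-14, M1=-7. M1 is better since -7 > -14.

M1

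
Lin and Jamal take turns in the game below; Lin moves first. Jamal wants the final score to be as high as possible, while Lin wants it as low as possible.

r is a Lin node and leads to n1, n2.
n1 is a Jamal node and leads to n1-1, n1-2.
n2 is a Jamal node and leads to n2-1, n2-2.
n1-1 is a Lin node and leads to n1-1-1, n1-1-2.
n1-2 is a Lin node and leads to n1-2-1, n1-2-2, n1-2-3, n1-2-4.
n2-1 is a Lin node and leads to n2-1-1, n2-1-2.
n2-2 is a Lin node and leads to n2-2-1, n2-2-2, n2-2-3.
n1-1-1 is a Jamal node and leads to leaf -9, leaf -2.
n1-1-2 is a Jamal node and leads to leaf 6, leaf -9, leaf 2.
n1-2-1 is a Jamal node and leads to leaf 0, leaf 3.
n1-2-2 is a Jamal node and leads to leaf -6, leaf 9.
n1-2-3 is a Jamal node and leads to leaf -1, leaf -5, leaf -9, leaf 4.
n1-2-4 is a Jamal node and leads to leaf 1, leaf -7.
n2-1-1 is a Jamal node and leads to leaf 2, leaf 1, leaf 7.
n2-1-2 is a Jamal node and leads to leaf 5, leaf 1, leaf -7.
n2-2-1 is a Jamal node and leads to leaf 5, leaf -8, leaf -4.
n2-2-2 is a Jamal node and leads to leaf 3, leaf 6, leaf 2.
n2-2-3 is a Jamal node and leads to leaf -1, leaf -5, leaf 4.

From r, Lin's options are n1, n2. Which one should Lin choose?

n1-1-1 (Jamal): max(-9, -2) = -2
n1-1-2 (Jamal): max(6, -9, 2) = 6
n1-1 (Lin): min(-2, 6) = -2
n1-2-1 (Jamal): max(0, 3) = 3
n1-2-2 (Jamal): max(-6, 9) = 9
n1-2-3 (Jamal): max(-1, -5, -9, 4) = 4
n1-2-4 (Jamal): max(1, -7) = 1
n1-2 (Lin): min(3, 9, 4, 1) = 1
n1 (Jamal): max(-2, 1) = 1
n2-1-1 (Jamal): max(2, 1, 7) = 7
n2-1-2 (Jamal): max(5, 1, -7) = 5
n2-1 (Lin): min(7, 5) = 5
n2-2-1 (Jamal): max(5, -8, -4) = 5
n2-2-2 (Jamal): max(3, 6, 2) = 6
n2-2-3 (Jamal): max(-1, -5, 4) = 4
n2-2 (Lin): min(5, 6, 4) = 4
n2 (Jamal): max(5, 4) = 5
r (Lin): min(1, 5) = 1
Lin at r wants the lowest of {n1=1, n2=5}, so chooses n1.

n1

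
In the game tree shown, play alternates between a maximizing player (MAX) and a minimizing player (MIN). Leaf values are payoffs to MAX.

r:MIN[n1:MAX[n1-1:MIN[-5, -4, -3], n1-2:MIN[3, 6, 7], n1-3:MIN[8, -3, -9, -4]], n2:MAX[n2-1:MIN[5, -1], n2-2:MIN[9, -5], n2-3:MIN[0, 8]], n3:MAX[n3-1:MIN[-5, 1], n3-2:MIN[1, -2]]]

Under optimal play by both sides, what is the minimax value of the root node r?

n1-1 (MIN): min(-5, -4, -3) = -5
n1-2 (MIN): min(3, 6, 7) = 3
n1-3 (MIN): min(8, -3, -9, -4) = -9
n1 (MAX): max(-5, 3, -9) = 3
n2-1 (MIN): min(5, -1) = -1
n2-2 (MIN): min(9, -5) = -5
n2-3 (MIN): min(0, 8) = 0
n2 (MAX): max(-1, -5, 0) = 0
n3-1 (MIN): min(-5, 1) = -5
n3-2 (MIN): min(1, -2) = -2
n3 (MAX): max(-5, -2) = -2
r (MIN): min(3, 0, -2) = -2

-2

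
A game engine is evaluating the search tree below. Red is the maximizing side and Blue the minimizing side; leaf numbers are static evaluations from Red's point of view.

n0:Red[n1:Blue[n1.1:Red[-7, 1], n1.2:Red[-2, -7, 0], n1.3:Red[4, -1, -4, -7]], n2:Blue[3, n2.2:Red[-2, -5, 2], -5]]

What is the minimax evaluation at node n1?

n1.1 (Red): max(-7, 1) = 1
n1.2 (Red): max(-2, -7, 0) = 0
n1.3 (Red): max(4, -1, -4, -7) = 4
n1 (Blue): min(1, 0, 4) = 0

0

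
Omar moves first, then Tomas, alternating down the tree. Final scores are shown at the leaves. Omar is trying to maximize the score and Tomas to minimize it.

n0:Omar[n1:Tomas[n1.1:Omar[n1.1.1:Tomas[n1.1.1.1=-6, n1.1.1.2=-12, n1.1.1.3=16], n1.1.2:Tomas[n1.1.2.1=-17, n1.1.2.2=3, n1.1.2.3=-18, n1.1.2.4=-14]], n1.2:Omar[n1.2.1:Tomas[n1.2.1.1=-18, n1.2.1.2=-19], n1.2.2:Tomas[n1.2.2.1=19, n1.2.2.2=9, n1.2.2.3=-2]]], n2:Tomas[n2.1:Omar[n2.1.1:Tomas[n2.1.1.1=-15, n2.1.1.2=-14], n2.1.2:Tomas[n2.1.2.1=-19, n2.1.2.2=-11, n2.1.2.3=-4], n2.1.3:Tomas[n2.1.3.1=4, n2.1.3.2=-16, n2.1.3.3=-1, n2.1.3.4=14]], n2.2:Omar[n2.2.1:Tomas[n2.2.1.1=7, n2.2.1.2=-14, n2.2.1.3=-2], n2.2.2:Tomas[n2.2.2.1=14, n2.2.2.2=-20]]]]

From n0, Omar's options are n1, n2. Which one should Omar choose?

n1.1.1 (Tomas): min(-6, -12, 16) = -12
n1.1.2 (Tomas): min(-17, 3, -18, -14) = -18
n1.1 (Omar): max(-12, -18) = -12
n1.2.1 (Tomas): min(-18, -19) = -19
n1.2.2 (Tomas): min(19, 9, -2) = -2
n1.2 (Omar): max(-19, -2) = -2
n1 (Tomas): min(-12, -2) = -12
n2.1.1 (Tomas): min(-15, -14) = -15
n2.1.2 (Tomas): min(-19, -11, -4) = -19
n2.1.3 (Tomas): min(4, -16, -1, 14) = -16
n2.1 (Omar): max(-15, -19, -16) = -15
n2.2.1 (Tomas): min(7, -14, -2) = -14
n2.2.2 (Tomas): min(14, -20) = -20
n2.2 (Omar): max(-14, -20) = -14
n2 (Tomas): min(-15, -14) = -15
n0 (Omar): max(-12, -15) = -12
Omar at n0 wants the highest of {n1=-12, n2=-15}, so chooses n1.

n1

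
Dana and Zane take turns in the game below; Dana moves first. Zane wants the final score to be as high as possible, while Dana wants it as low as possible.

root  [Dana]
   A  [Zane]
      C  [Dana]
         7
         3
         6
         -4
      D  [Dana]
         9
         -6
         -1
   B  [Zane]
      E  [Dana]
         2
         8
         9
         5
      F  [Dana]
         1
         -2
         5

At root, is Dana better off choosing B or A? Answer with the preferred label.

E (Dana): min(2, 8, 9, 5) = 2
F (Dana): min(1, -2, 5) = -2
B (Zane): max(2, -2) = 2
C (Dana): min(7, 3, 6, -4) = -4
D (Dana): min(9, -6, -1) = -6
A (Zane): max(-4, -6) = -4
Dana prefers the lower value; B=2, A=-4. A is better since -4 < 2.

A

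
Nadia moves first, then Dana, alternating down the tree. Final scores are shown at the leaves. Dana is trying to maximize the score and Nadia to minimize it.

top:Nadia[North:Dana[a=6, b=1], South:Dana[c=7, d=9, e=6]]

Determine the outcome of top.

6

North (Dana): max(6, 1) = 6
South (Dana): max(7, 9, 6) = 9
top (Nadia): min(6, 9) = 6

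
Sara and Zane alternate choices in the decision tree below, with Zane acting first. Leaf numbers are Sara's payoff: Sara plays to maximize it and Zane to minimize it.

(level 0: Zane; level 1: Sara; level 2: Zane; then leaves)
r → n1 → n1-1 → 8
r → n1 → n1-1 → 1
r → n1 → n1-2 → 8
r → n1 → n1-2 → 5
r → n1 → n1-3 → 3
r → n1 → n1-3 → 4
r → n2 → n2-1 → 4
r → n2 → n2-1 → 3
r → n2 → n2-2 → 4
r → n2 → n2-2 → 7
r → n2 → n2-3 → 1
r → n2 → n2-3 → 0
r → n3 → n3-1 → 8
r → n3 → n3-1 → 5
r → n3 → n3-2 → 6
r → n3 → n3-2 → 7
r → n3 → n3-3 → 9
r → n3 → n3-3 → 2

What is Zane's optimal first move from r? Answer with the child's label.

n1-1 (Zane): min(8, 1) = 1
n1-2 (Zane): min(8, 5) = 5
n1-3 (Zane): min(3, 4) = 3
n1 (Sara): max(1, 5, 3) = 5
n2-1 (Zane): min(4, 3) = 3
n2-2 (Zane): min(4, 7) = 4
n2-3 (Zane): min(1, 0) = 0
n2 (Sara): max(3, 4, 0) = 4
n3-1 (Zane): min(8, 5) = 5
n3-2 (Zane): min(6, 7) = 6
n3-3 (Zane): min(9, 2) = 2
n3 (Sara): max(5, 6, 2) = 6
r (Zane): min(5, 4, 6) = 4
Zane at r wants the lowest of {n1=5, n2=4, n3=6}, so chooses n2.

n2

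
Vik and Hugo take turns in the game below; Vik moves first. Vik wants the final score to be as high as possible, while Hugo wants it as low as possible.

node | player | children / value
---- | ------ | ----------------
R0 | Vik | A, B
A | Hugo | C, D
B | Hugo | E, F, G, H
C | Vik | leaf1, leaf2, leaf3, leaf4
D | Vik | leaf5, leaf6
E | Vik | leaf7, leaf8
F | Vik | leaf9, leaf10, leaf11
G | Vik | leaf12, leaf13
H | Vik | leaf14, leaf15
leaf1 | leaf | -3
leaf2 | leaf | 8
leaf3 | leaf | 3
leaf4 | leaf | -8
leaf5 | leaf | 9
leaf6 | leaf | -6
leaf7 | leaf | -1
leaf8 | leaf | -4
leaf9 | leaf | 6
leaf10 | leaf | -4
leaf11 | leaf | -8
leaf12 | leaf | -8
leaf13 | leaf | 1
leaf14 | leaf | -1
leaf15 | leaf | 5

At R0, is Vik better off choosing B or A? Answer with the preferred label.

A

E (Vik): max(-1, -4) = -1
F (Vik): max(6, -4, -8) = 6
G (Vik): max(-8, 1) = 1
H (Vik): max(-1, 5) = 5
B (Hugo): min(-1, 6, 1, 5) = -1
C (Vik): max(-3, 8, 3, -8) = 8
D (Vik): max(9, -6) = 9
A (Hugo): min(8, 9) = 8
Vik prefers the higher value; B=-1, A=8. A is better since 8 > -1.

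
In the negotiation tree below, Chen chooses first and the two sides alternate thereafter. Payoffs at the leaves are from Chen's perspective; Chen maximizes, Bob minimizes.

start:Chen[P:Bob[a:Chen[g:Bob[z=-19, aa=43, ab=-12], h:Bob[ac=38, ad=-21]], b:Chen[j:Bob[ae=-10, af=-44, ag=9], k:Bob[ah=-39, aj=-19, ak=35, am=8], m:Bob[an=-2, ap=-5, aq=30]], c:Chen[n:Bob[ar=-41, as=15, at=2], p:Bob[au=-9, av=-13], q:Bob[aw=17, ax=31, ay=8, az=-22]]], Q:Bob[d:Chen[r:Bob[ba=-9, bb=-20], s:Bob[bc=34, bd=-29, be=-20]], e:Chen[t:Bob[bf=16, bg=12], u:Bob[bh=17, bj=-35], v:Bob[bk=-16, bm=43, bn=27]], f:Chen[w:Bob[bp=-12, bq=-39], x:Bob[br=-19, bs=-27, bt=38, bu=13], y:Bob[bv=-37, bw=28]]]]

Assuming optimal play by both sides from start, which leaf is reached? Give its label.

g (Bob): min(-19, 43, -12) = -19
h (Bob): min(38, -21) = -21
a (Chen): max(-19, -21) = -19
j (Bob): min(-10, -44, 9) = -44
k (Bob): min(-39, -19, 35, 8) = -39
m (Bob): min(-2, -5, 30) = -5
b (Chen): max(-44, -39, -5) = -5
n (Bob): min(-41, 15, 2) = -41
p (Bob): min(-9, -13) = -13
q (Bob): min(17, 31, 8, -22) = -22
c (Chen): max(-41, -13, -22) = -13
P (Bob): min(-19, -5, -13) = -19
r (Bob): min(-9, -20) = -20
s (Bob): min(34, -29, -20) = -29
d (Chen): max(-20, -29) = -20
t (Bob): min(16, 12) = 12
u (Bob): min(17, -35) = -35
v (Bob): min(-16, 43, 27) = -16
e (Chen): max(12, -35, -16) = 12
w (Bob): min(-12, -39) = -39
x (Bob): min(-19, -27, 38, 13) = -27
y (Bob): min(-37, 28) = -37
f (Chen): max(-39, -27, -37) = -27
Q (Bob): min(-20, 12, -27) = -27
start (Chen): max(-19, -27) = -19
At start, Chen picks P (highest: -19).
At P, Bob picks a (lowest: -19).
At a, Chen picks g (highest: -19).
At g, Bob picks z (lowest: -19).
Terminal value -19.

z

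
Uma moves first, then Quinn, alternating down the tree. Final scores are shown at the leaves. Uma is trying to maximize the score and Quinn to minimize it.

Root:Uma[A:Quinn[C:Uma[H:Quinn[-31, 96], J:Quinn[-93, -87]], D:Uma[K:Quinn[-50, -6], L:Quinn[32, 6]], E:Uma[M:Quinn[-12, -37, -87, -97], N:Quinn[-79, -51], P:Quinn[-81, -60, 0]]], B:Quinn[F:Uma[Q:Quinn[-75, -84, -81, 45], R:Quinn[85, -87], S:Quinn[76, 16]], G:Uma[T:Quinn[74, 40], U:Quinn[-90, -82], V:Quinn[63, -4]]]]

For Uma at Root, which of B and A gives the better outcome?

Q (Quinn): min(-75, -84, -81, 45) = -84
R (Quinn): min(85, -87) = -87
S (Quinn): min(76, 16) = 16
F (Uma): max(-84, -87, 16) = 16
T (Quinn): min(74, 40) = 40
U (Quinn): min(-90, -82) = -90
V (Quinn): min(63, -4) = -4
G (Uma): max(40, -90, -4) = 40
B (Quinn): min(16, 40) = 16
H (Quinn): min(-31, 96) = -31
J (Quinn): min(-93, -87) = -93
C (Uma): max(-31, -93) = -31
K (Quinn): min(-50, -6) = -50
L (Quinn): min(32, 6) = 6
D (Uma): max(-50, 6) = 6
M (Quinn): min(-12, -37, -87, -97) = -97
N (Quinn): min(-79, -51) = -79
P (Quinn): min(-81, -60, 0) = -81
E (Uma): max(-97, -79, -81) = -79
A (Quinn): min(-31, 6, -79) = -79
Uma prefers the higher value; B=16, A=-79. B is better since 16 > -79.

B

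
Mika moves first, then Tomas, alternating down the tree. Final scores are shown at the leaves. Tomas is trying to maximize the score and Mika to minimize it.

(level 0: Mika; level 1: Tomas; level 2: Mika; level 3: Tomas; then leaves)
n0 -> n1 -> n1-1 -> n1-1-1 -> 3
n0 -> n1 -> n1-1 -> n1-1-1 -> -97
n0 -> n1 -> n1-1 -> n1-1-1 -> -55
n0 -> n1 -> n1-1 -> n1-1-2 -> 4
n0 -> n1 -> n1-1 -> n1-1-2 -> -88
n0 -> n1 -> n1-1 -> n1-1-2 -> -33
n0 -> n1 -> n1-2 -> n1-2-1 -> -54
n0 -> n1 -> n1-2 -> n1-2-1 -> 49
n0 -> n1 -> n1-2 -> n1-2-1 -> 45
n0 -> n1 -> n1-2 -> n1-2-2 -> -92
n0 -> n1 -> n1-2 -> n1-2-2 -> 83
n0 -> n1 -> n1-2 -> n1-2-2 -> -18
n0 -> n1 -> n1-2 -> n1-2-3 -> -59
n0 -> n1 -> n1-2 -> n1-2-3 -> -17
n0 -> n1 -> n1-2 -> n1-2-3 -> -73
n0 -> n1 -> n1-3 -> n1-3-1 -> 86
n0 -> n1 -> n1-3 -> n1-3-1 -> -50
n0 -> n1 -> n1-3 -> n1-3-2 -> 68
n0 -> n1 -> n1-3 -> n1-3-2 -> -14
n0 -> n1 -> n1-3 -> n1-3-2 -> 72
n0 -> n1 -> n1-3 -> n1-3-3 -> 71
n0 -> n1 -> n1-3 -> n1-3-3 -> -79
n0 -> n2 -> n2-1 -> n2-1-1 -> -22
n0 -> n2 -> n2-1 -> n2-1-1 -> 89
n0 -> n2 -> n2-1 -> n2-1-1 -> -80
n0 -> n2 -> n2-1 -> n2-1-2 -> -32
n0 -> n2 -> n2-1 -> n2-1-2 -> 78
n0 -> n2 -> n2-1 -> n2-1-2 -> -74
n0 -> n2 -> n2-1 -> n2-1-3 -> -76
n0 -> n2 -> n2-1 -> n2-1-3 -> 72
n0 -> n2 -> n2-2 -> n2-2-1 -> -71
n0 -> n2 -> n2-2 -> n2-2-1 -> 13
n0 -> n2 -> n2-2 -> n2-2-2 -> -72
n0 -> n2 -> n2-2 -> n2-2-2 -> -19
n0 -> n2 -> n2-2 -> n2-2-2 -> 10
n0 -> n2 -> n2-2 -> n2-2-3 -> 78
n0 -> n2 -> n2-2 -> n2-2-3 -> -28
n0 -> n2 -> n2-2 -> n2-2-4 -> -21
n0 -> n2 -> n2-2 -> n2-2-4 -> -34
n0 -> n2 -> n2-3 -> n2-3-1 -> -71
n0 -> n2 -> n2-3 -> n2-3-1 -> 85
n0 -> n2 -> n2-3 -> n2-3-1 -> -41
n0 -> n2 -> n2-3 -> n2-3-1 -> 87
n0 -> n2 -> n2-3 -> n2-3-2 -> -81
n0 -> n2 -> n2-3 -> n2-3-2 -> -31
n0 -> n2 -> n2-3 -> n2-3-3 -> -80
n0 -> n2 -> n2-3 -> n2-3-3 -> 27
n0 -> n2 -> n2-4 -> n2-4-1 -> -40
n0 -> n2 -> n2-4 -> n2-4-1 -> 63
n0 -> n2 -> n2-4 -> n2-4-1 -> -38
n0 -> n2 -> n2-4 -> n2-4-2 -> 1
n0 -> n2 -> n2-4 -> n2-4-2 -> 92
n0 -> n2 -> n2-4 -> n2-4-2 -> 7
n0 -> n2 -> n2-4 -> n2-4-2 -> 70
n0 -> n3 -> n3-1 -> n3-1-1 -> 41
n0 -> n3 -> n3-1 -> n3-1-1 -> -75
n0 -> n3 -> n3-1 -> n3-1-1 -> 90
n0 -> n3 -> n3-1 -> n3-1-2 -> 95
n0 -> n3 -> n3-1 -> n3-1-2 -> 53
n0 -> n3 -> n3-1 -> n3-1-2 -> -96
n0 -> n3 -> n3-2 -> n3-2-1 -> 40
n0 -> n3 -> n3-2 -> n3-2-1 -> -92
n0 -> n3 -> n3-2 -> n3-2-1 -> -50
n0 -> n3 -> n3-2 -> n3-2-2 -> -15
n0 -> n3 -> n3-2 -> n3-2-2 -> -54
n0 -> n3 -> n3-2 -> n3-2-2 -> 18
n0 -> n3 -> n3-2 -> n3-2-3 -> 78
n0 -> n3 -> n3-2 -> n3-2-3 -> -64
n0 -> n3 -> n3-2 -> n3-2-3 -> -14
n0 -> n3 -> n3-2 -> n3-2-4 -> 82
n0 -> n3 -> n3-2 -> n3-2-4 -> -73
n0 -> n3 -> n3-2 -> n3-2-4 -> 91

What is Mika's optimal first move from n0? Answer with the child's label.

n1-1-1 (Tomas): max(3, -97, -55) = 3
n1-1-2 (Tomas): max(4, -88, -33) = 4
n1-1 (Mika): min(3, 4) = 3
n1-2-1 (Tomas): max(-54, 49, 45) = 49
n1-2-2 (Tomas): max(-92, 83, -18) = 83
n1-2-3 (Tomas): max(-59, -17, -73) = -17
n1-2 (Mika): min(49, 83, -17) = -17
n1-3-1 (Tomas): max(86, -50) = 86
n1-3-2 (Tomas): max(68, -14, 72) = 72
n1-3-3 (Tomas): max(71, -79) = 71
n1-3 (Mika): min(86, 72, 71) = 71
n1 (Tomas): max(3, -17, 71) = 71
n2-1-1 (Tomas): max(-22, 89, -80) = 89
n2-1-2 (Tomas): max(-32, 78, -74) = 78
n2-1-3 (Tomas): max(-76, 72) = 72
n2-1 (Mika): min(89, 78, 72) = 72
n2-2-1 (Tomas): max(-71, 13) = 13
n2-2-2 (Tomas): max(-72, -19, 10) = 10
n2-2-3 (Tomas): max(78, -28) = 78
n2-2-4 (Tomas): max(-21, -34) = -21
n2-2 (Mika): min(13, 10, 78, -21) = -21
n2-3-1 (Tomas): max(-71, 85, -41, 87) = 87
n2-3-2 (Tomas): max(-81, -31) = -31
n2-3-3 (Tomas): max(-80, 27) = 27
n2-3 (Mika): min(87, -31, 27) = -31
n2-4-1 (Tomas): max(-40, 63, -38) = 63
n2-4-2 (Tomas): max(1, 92, 7, 70) = 92
n2-4 (Mika): min(63, 92) = 63
n2 (Tomas): max(72, -21, -31, 63) = 72
n3-1-1 (Tomas): max(41, -75, 90) = 90
n3-1-2 (Tomas): max(95, 53, -96) = 95
n3-1 (Mika): min(90, 95) = 90
n3-2-1 (Tomas): max(40, -92, -50) = 40
n3-2-2 (Tomas): max(-15, -54, 18) = 18
n3-2-3 (Tomas): max(78, -64, -14) = 78
n3-2-4 (Tomas): max(82, -73, 91) = 91
n3-2 (Mika): min(40, 18, 78, 91) = 18
n3 (Tomas): max(90, 18) = 90
n0 (Mika): min(71, 72, 90) = 71
Mika at n0 wants the lowest of {n1=71, n2=72, n3=90}, so chooses n1.

n1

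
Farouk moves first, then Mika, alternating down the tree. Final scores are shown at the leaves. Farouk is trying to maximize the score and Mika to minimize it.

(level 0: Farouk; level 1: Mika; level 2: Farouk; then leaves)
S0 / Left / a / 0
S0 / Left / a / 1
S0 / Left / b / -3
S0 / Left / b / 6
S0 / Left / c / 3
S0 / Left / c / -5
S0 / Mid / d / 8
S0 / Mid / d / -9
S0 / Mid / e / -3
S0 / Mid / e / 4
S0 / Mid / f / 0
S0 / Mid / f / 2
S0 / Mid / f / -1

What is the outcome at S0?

2

a (Farouk): max(0, 1) = 1
b (Farouk): max(-3, 6) = 6
c (Farouk): max(3, -5) = 3
Left (Mika): min(1, 6, 3) = 1
d (Farouk): max(8, -9) = 8
e (Farouk): max(-3, 4) = 4
f (Farouk): max(0, 2, -1) = 2
Mid (Mika): min(8, 4, 2) = 2
S0 (Farouk): max(1, 2) = 2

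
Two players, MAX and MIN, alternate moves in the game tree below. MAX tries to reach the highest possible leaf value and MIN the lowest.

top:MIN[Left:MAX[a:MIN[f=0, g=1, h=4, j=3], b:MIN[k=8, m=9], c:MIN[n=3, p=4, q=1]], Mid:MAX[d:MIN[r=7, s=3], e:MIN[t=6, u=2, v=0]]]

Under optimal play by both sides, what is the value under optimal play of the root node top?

3

a (MIN): min(0, 1, 4, 3) = 0
b (MIN): min(8, 9) = 8
c (MIN): min(3, 4, 1) = 1
Left (MAX): max(0, 8, 1) = 8
d (MIN): min(7, 3) = 3
e (MIN): min(6, 2, 0) = 0
Mid (MAX): max(3, 0) = 3
top (MIN): min(8, 3) = 3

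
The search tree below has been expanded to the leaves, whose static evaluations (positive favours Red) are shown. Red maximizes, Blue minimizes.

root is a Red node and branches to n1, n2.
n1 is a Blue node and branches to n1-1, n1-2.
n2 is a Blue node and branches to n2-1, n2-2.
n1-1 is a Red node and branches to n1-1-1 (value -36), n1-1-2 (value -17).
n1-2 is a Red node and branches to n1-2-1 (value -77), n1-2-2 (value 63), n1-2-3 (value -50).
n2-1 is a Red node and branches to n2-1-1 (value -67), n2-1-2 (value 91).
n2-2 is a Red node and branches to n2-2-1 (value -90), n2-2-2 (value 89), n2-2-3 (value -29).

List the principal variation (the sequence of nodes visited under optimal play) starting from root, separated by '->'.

root -> n2 -> n2-2 -> n2-2-2

n1-1 (Red): max(-36, -17) = -17
n1-2 (Red): max(-77, 63, -50) = 63
n1 (Blue): min(-17, 63) = -17
n2-1 (Red): max(-67, 91) = 91
n2-2 (Red): max(-90, 89, -29) = 89
n2 (Blue): min(91, 89) = 89
root (Red): max(-17, 89) = 89
At root, Red picks n2 (highest: 89).
At n2, Blue picks n2-2 (lowest: 89).
At n2-2, Red picks n2-2-2 (highest: 89).
Terminal value 89.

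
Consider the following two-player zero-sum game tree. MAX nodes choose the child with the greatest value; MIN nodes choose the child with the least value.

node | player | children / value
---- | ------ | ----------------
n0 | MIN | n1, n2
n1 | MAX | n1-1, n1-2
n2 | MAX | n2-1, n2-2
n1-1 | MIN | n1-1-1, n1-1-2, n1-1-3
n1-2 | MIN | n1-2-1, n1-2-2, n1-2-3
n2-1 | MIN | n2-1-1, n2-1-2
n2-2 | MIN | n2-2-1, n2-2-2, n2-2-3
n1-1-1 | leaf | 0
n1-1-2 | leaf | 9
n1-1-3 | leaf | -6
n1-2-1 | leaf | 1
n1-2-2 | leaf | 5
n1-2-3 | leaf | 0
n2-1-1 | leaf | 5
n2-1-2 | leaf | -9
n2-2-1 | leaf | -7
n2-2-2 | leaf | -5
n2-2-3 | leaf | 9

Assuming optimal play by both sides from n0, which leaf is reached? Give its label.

n2-2-1

n1-1 (MIN): min(0, 9, -6) = -6
n1-2 (MIN): min(1, 5, 0) = 0
n1 (MAX): max(-6, 0) = 0
n2-1 (MIN): min(5, -9) = -9
n2-2 (MIN): min(-7, -5, 9) = -7
n2 (MAX): max(-9, -7) = -7
n0 (MIN): min(0, -7) = -7
At n0, MIN picks n2 (lowest: -7).
At n2, MAX picks n2-2 (highest: -7).
At n2-2, MIN picks n2-2-1 (lowest: -7).
Terminal value -7.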